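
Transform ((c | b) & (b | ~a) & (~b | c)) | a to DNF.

(c & b) | (c & ~a) | a

((c | b) & (b | ~a) & (~b | c)) | a
⇔ (c & b & ~b) | (c & b & c) | (c & ~a & ~b) | (c & ~a & c) | (b & b & ~b) | (b & b & c) | (b & ~a & ~b) | (b & ~a & c) | a   — distribute & over |
⇔ (c & b) | (c & ~a) | a   — simplify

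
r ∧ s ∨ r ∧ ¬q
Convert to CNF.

r ∧ (s ∨ ¬q)

r ∧ s ∨ r ∧ ¬q
⇔ (r ∨ r) ∧ (r ∨ ¬q) ∧ (s ∨ r) ∧ (s ∨ ¬q)   (distribute ∨ over ∧)
⇔ r ∧ (s ∨ ¬q)   (simplify)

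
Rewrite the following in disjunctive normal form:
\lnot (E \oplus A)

\lnot E \land \lnot A \lor A \land E

\lnot (E \oplus A)
≡ \lnot (E \land \lnot A \lor \lnot E \land A)   [expand \oplus]
≡ \lnot (E \land \lnot A) \land \lnot (\lnot E \land A)   [De Morgan]
≡ (\lnot E \lor \lnot \lnot A) \land \lnot (\lnot E \land A)   [De Morgan]
≡ (\lnot E \lor A) \land \lnot (\lnot E \land A)   [double negation]
≡ (\lnot E \lor A) \land (\lnot \lnot E \lor \lnot A)   [De Morgan]
≡ (\lnot E \lor A) \land (E \lor \lnot A)   [double negation]
≡ \lnot E \land E \lor \lnot E \land \lnot A \lor A \land E \lor A \land \lnot A   [distribute \land over \lor]
≡ \lnot E \land \lnot A \lor A \land E   [simplify]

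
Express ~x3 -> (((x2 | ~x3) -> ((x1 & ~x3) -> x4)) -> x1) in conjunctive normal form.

~x3 -> (((x2 | ~x3) -> ((x1 & ~x3) -> x4)) -> x1)
≡ ~~x3 | (((x2 | ~x3) -> ((x1 & ~x3) -> x4)) -> x1)   [eliminate ->]
≡ ~~x3 | ~((x2 | ~x3) -> ((x1 & ~x3) -> x4)) | x1   [eliminate ->]
≡ ~~x3 | ~(~(x2 | ~x3) | ((x1 & ~x3) -> x4)) | x1   [eliminate ->]
≡ ~~x3 | ~(~(x2 | ~x3) | ~(x1 & ~x3) | x4) | x1   [eliminate ->]
≡ x3 | ~(~(x2 | ~x3) | ~(x1 & ~x3) | x4) | x1   [double negation]
≡ x3 | (~~(x2 | ~x3) & ~~(x1 & ~x3) & ~x4) | x1   [De Morgan]
≡ x3 | ((x2 | ~x3) & ~~(x1 & ~x3) & ~x4) | x1   [double negation]
≡ x3 | ((x2 | ~x3) & x1 & ~x3 & ~x4) | x1   [double negation]
≡ (x3 | x2 | ~x3 | x1) & (x3 | x1 | x1) & (x3 | ~x3 | x1) & (x3 | ~x4 | x1)   [distribute | over &]
≡ x3 | x1   [simplify]

x3 | x1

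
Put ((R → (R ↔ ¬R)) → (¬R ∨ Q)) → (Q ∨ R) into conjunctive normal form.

((R → (R ↔ ¬R)) → (¬R ∨ Q)) → (Q ∨ R)
≡ ¬((R → (R ↔ ¬R)) → (¬R ∨ Q)) ∨ Q ∨ R   [eliminate →]
≡ ¬(¬(R → (R ↔ ¬R)) ∨ ¬R ∨ Q) ∨ Q ∨ R   [eliminate →]
≡ ¬(¬(¬R ∨ (R ↔ ¬R)) ∨ ¬R ∨ Q) ∨ Q ∨ R   [eliminate →]
≡ ¬(¬(¬R ∨ ((R → ¬R) ∧ (¬R → R))) ∨ ¬R ∨ Q) ∨ Q ∨ R   [eliminate ↔]
≡ ¬(¬(¬R ∨ ((¬R ∨ ¬R) ∧ (¬R → R))) ∨ ¬R ∨ Q) ∨ Q ∨ R   [eliminate →]
≡ ¬(¬(¬R ∨ ((¬R ∨ ¬R) ∧ (¬¬R ∨ R))) ∨ ¬R ∨ Q) ∨ Q ∨ R   [eliminate →]
≡ (¬¬(¬R ∨ ((¬R ∨ ¬R) ∧ (¬¬R ∨ R))) ∧ ¬¬R ∧ ¬Q) ∨ Q ∨ R   [De Morgan]
≡ ((¬R ∨ ((¬R ∨ ¬R) ∧ (¬¬R ∨ R))) ∧ ¬¬R ∧ ¬Q) ∨ Q ∨ R   [double negation]
≡ ((¬R ∨ ((¬R ∨ ¬R) ∧ (R ∨ R))) ∧ ¬¬R ∧ ¬Q) ∨ Q ∨ R   [double negation]
≡ ((¬R ∨ ((¬R ∨ ¬R) ∧ (R ∨ R))) ∧ R ∧ ¬Q) ∨ Q ∨ R   [double negation]
≡ (¬R ∨ ¬R ∨ ¬R ∨ Q ∨ R) ∧ (¬R ∨ R ∨ R ∨ Q ∨ R) ∧ (R ∨ Q ∨ R) ∧ (¬Q ∨ Q ∨ R)   [distribute ∨ over ∧]
≡ R ∨ Q   [simplify]

R ∨ Q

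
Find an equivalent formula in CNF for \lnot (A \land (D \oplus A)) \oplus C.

\lnot (A \land (D \oplus A)) \oplus C
⇔ (\lnot (A \land (D \oplus A)) \lor C) \land \lnot (\lnot (A \land (D \oplus A)) \land C)   [expand \oplus]
⇔ (\lnot (A \land (D \lor A) \land \lnot (D \land A)) \lor C) \land \lnot (\lnot (A \land (D \oplus A)) \land C)   [expand \oplus]
⇔ (\lnot (A \land (D \lor A) \land \lnot (D \land A)) \lor C) \land \lnot (\lnot (A \land (D \lor A) \land \lnot (D \land A)) \land C)   [expand \oplus]
⇔ (\lnot A \lor \lnot (D \lor A) \lor \lnot \lnot (D \land A) \lor C) \land \lnot (\lnot (A \land (D \lor A) \land \lnot (D \land A)) \land C)   [De Morgan]
⇔ (\lnot A \lor \lnot D \land \lnot A \lor \lnot \lnot (D \land A) \lor C) \land \lnot (\lnot (A \land (D \lor A) \land \lnot (D \land A)) \land C)   [De Morgan]
⇔ (\lnot A \lor \lnot D \land \lnot A \lor D \land A \lor C) \land \lnot (\lnot (A \land (D \lor A) \land \lnot (D \land A)) \land C)   [double negation]
⇔ (\lnot A \lor \lnot D \land \lnot A \lor D \land A \lor C) \land (\lnot \lnot (A \land (D \lor A) \land \lnot (D \land A)) \lor \lnot C)   [De Morgan]
⇔ (\lnot A \lor \lnot D \land \lnot A \lor D \land A \lor C) \land (A \land (D \lor A) \land \lnot (D \land A) \lor \lnot C)   [double negation]
⇔ (\lnot A \lor \lnot D \land \lnot A \lor D \land A \lor C) \land (A \land (D \lor A) \land (\lnot D \lor \lnot A) \lor \lnot C)   [De Morgan]
⇔ (\lnot A \lor \lnot D \lor D \lor C) \land (\lnot A \lor \lnot D \lor A \lor C) \land (\lnot A \lor \lnot A \lor D \lor C) \land (\lnot A \lor \lnot A \lor A \lor C) \land (A \lor \lnot C) \land (D \lor A \lor \lnot C) \land (\lnot D \lor \lnot A \lor \lnot C)   [distribute \lor over \land]
⇔ (\lnot A \lor D \lor C) \land (A \lor \lnot C) \land (\lnot D \lor \lnot A \lor \lnot C)   [simplify]

(\lnot A \lor D \lor C) \land (A \lor \lnot C) \land (\lnot D \lor \lnot A \lor \lnot C)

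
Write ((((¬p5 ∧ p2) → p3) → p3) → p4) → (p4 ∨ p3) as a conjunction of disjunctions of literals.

(¬p5 ∨ p3 ∨ p4) ∧ (p2 ∨ p3 ∨ p4)

((((¬p5 ∧ p2) → p3) → p3) → p4) → (p4 ∨ p3)
= ¬((((¬p5 ∧ p2) → p3) → p3) → p4) ∨ p4 ∨ p3   (eliminate →)
= ¬(¬(((¬p5 ∧ p2) → p3) → p3) ∨ p4) ∨ p4 ∨ p3   (eliminate →)
= ¬(¬(¬((¬p5 ∧ p2) → p3) ∨ p3) ∨ p4) ∨ p4 ∨ p3   (eliminate →)
= ¬(¬(¬(¬(¬p5 ∧ p2) ∨ p3) ∨ p3) ∨ p4) ∨ p4 ∨ p3   (eliminate →)
= (¬¬(¬(¬(¬p5 ∧ p2) ∨ p3) ∨ p3) ∧ ¬p4) ∨ p4 ∨ p3   (De Morgan)
= ((¬(¬(¬p5 ∧ p2) ∨ p3) ∨ p3) ∧ ¬p4) ∨ p4 ∨ p3   (double negation)
= (((¬¬(¬p5 ∧ p2) ∧ ¬p3) ∨ p3) ∧ ¬p4) ∨ p4 ∨ p3   (De Morgan)
= (((¬p5 ∧ p2 ∧ ¬p3) ∨ p3) ∧ ¬p4) ∨ p4 ∨ p3   (double negation)
= (¬p5 ∨ p3 ∨ p4 ∨ p3) ∧ (p2 ∨ p3 ∨ p4 ∨ p3) ∧ (¬p3 ∨ p3 ∨ p4 ∨ p3) ∧ (¬p4 ∨ p4 ∨ p3)   (distribute ∨ over ∧)
= (¬p5 ∨ p3 ∨ p4) ∧ (p2 ∨ p3 ∨ p4)   (simplify)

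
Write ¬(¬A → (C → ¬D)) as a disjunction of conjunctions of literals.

¬(¬A → (C → ¬D))
≡ ¬(¬¬A ∨ (C → ¬D))   [eliminate →]
≡ ¬(¬¬A ∨ ¬C ∨ ¬D)   [eliminate →]
≡ ¬¬¬A ∧ ¬¬C ∧ ¬¬D   [De Morgan]
≡ ¬A ∧ ¬¬C ∧ ¬¬D   [double negation]
≡ ¬A ∧ C ∧ ¬¬D   [double negation]
≡ ¬A ∧ C ∧ D   [double negation]

¬A ∧ C ∧ D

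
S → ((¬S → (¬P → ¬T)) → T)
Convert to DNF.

¬S ∨ T

S → ((¬S → (¬P → ¬T)) → T)
≡ ¬S ∨ ((¬S → (¬P → ¬T)) → T)   [eliminate →]
≡ ¬S ∨ ¬(¬S → (¬P → ¬T)) ∨ T   [eliminate →]
≡ ¬S ∨ ¬(¬¬S ∨ (¬P → ¬T)) ∨ T   [eliminate →]
≡ ¬S ∨ ¬(¬¬S ∨ ¬¬P ∨ ¬T) ∨ T   [eliminate →]
≡ ¬S ∨ (¬¬¬S ∧ ¬¬¬P ∧ ¬¬T) ∨ T   [De Morgan]
≡ ¬S ∨ (¬S ∧ ¬¬¬P ∧ ¬¬T) ∨ T   [double negation]
≡ ¬S ∨ (¬S ∧ ¬P ∧ ¬¬T) ∨ T   [double negation]
≡ ¬S ∨ (¬S ∧ ¬P ∧ T) ∨ T   [double negation]
≡ ¬S ∨ T   [simplify]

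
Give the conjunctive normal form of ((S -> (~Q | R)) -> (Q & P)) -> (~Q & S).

(~S | ~Q | R) & (~Q | ~P)

((S -> (~Q | R)) -> (Q & P)) -> (~Q & S)
≡ ~((S -> (~Q | R)) -> (Q & P)) | (~Q & S)
≡ ~(~(S -> (~Q | R)) | (Q & P)) | (~Q & S)
≡ ~(~(~S | ~Q | R) | (Q & P)) | (~Q & S)
≡ (~~(~S | ~Q | R) & ~(Q & P)) | (~Q & S)
≡ ((~S | ~Q | R) & ~(Q & P)) | (~Q & S)
≡ ((~S | ~Q | R) & (~Q | ~P)) | (~Q & S)
≡ (~S | ~Q | R | ~Q) & (~S | ~Q | R | S) & (~Q | ~P | ~Q) & (~Q | ~P | S)
≡ (~S | ~Q | R) & (~Q | ~P)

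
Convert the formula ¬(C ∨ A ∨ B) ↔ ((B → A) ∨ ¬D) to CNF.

(B ∨ ¬C) ∧ ¬A ∧ (D ∨ ¬C) ∧ (D ∨ ¬B)

¬(C ∨ A ∨ B) ↔ ((B → A) ∨ ¬D)
= (¬(C ∨ A ∨ B) → ((B → A) ∨ ¬D)) ∧ (((B → A) ∨ ¬D) → ¬(C ∨ A ∨ B))   [eliminate ↔]
= (¬¬(C ∨ A ∨ B) ∨ (B → A) ∨ ¬D) ∧ (((B → A) ∨ ¬D) → ¬(C ∨ A ∨ B))   [eliminate →]
= (¬¬(C ∨ A ∨ B) ∨ ¬B ∨ A ∨ ¬D) ∧ (((B → A) ∨ ¬D) → ¬(C ∨ A ∨ B))   [eliminate →]
= (¬¬(C ∨ A ∨ B) ∨ ¬B ∨ A ∨ ¬D) ∧ (¬((B → A) ∨ ¬D) ∨ ¬(C ∨ A ∨ B))   [eliminate →]
= (¬¬(C ∨ A ∨ B) ∨ ¬B ∨ A ∨ ¬D) ∧ (¬(¬B ∨ A ∨ ¬D) ∨ ¬(C ∨ A ∨ B))   [eliminate →]
= (C ∨ A ∨ B ∨ ¬B ∨ A ∨ ¬D) ∧ (¬(¬B ∨ A ∨ ¬D) ∨ ¬(C ∨ A ∨ B))   [double negation]
= (C ∨ A ∨ B ∨ ¬B ∨ A ∨ ¬D) ∧ ((¬¬B ∧ ¬A ∧ ¬¬D) ∨ ¬(C ∨ A ∨ B))   [De Morgan]
= (C ∨ A ∨ B ∨ ¬B ∨ A ∨ ¬D) ∧ ((B ∧ ¬A ∧ ¬¬D) ∨ ¬(C ∨ A ∨ B))   [double negation]
= (C ∨ A ∨ B ∨ ¬B ∨ A ∨ ¬D) ∧ ((B ∧ ¬A ∧ D) ∨ ¬(C ∨ A ∨ B))   [double negation]
= (C ∨ A ∨ B ∨ ¬B ∨ A ∨ ¬D) ∧ ((B ∧ ¬A ∧ D) ∨ (¬C ∧ ¬A ∧ ¬B))   [De Morgan]
= (C ∨ A ∨ B ∨ ¬B ∨ A ∨ ¬D) ∧ (B ∨ ¬C) ∧ (B ∨ ¬A) ∧ (B ∨ ¬B) ∧ (¬A ∨ ¬C) ∧ (¬A ∨ ¬A) ∧ (¬A ∨ ¬B) ∧ (D ∨ ¬C) ∧ (D ∨ ¬A) ∧ (D ∨ ¬B)   [distribute ∨ over ∧]
= (B ∨ ¬C) ∧ ¬A ∧ (D ∨ ¬C) ∧ (D ∨ ¬B)   [simplify]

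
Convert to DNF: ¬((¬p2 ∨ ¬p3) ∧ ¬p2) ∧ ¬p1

p2 ∧ ¬p1

¬((¬p2 ∨ ¬p3) ∧ ¬p2) ∧ ¬p1
= (¬(¬p2 ∨ ¬p3) ∨ ¬¬p2) ∧ ¬p1   [De Morgan]
= ((¬¬p2 ∧ ¬¬p3) ∨ ¬¬p2) ∧ ¬p1   [De Morgan]
= ((p2 ∧ ¬¬p3) ∨ ¬¬p2) ∧ ¬p1   [double negation]
= ((p2 ∧ p3) ∨ ¬¬p2) ∧ ¬p1   [double negation]
= ((p2 ∧ p3) ∨ p2) ∧ ¬p1   [double negation]
= (p2 ∧ p3 ∧ ¬p1) ∨ (p2 ∧ ¬p1)   [distribute ∧ over ∨]
= p2 ∧ ¬p1   [simplify]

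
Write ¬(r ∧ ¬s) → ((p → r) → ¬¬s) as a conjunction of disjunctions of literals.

¬(r ∧ ¬s) → ((p → r) → ¬¬s)
⇔ ¬¬(r ∧ ¬s) ∨ ((p → r) → ¬¬s)   (eliminate →)
⇔ ¬¬(r ∧ ¬s) ∨ ¬(p → r) ∨ ¬¬s   (eliminate →)
⇔ ¬¬(r ∧ ¬s) ∨ ¬(¬p ∨ r) ∨ ¬¬s   (eliminate →)
⇔ (r ∧ ¬s) ∨ ¬(¬p ∨ r) ∨ ¬¬s   (double negation)
⇔ (r ∧ ¬s) ∨ (¬¬p ∧ ¬r) ∨ ¬¬s   (De Morgan)
⇔ (r ∧ ¬s) ∨ (p ∧ ¬r) ∨ ¬¬s   (double negation)
⇔ (r ∧ ¬s) ∨ (p ∧ ¬r) ∨ s   (double negation)
⇔ (r ∨ p ∨ s) ∧ (r ∨ ¬r ∨ s) ∧ (¬s ∨ p ∨ s) ∧ (¬s ∨ ¬r ∨ s)   (distribute ∨ over ∧)
⇔ r ∨ p ∨ s   (simplify)

r ∨ p ∨ s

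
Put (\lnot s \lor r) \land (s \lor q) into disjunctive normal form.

(\lnot s \lor r) \land (s \lor q)
≡ (\lnot s \land s) \lor (\lnot s \land q) \lor (r \land s) \lor (r \land q)   [distribute \land over \lor]
≡ (\lnot s \land q) \lor (r \land s) \lor (r \land q)   [simplify]

(\lnot s \land q) \lor (r \land s) \lor (r \land q)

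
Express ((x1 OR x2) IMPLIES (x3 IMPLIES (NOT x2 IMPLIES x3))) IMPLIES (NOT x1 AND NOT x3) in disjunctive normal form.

((x1 OR x2) IMPLIES (x3 IMPLIES (NOT x2 IMPLIES x3))) IMPLIES (NOT x1 AND NOT x3)
⇔ NOT ((x1 OR x2) IMPLIES (x3 IMPLIES (NOT x2 IMPLIES x3))) OR (NOT x1 AND NOT x3)   — eliminate IMPLIES
⇔ NOT (NOT (x1 OR x2) OR (x3 IMPLIES (NOT x2 IMPLIES x3))) OR (NOT x1 AND NOT x3)   — eliminate IMPLIES
⇔ NOT (NOT (x1 OR x2) OR NOT x3 OR (NOT x2 IMPLIES x3)) OR (NOT x1 AND NOT x3)   — eliminate IMPLIES
⇔ NOT (NOT (x1 OR x2) OR NOT x3 OR NOT NOT x2 OR x3) OR (NOT x1 AND NOT x3)   — eliminate IMPLIES
⇔ (NOT NOT (x1 OR x2) AND NOT NOT x3 AND NOT NOT NOT x2 AND NOT x3) OR (NOT x1 AND NOT x3)   — De Morgan
⇔ ((x1 OR x2) AND NOT NOT x3 AND NOT NOT NOT x2 AND NOT x3) OR (NOT x1 AND NOT x3)   — double negation
⇔ ((x1 OR x2) AND x3 AND NOT NOT NOT x2 AND NOT x3) OR (NOT x1 AND NOT x3)   — double negation
⇔ ((x1 OR x2) AND x3 AND NOT x2 AND NOT x3) OR (NOT x1 AND NOT x3)   — double negation
⇔ (x1 AND x3 AND NOT x2 AND NOT x3) OR (x2 AND x3 AND NOT x2 AND NOT x3) OR (NOT x1 AND NOT x3)   — distribute AND over OR
⇔ NOT x1 AND NOT x3   — simplify

NOT x1 AND NOT x3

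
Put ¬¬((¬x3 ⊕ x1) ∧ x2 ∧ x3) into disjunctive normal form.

x3 ∧ x1 ∧ x2

¬¬((¬x3 ⊕ x1) ∧ x2 ∧ x3)
≡ ¬¬(((¬x3 ∧ ¬x1) ∨ (¬¬x3 ∧ x1)) ∧ x2 ∧ x3)   [expand ⊕]
≡ ((¬x3 ∧ ¬x1) ∨ (¬¬x3 ∧ x1)) ∧ x2 ∧ x3   [double negation]
≡ ((¬x3 ∧ ¬x1) ∨ (x3 ∧ x1)) ∧ x2 ∧ x3   [double negation]
≡ (¬x3 ∧ ¬x1 ∧ x2 ∧ x3) ∨ (x3 ∧ x1 ∧ x2 ∧ x3)   [distribute ∧ over ∨]
≡ x3 ∧ x1 ∧ x2   [simplify]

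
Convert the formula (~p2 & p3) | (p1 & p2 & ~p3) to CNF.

(~p2 & p3) | (p1 & p2 & ~p3)
= (~p2 | p1) & (~p2 | p2) & (~p2 | ~p3) & (p3 | p1) & (p3 | p2) & (p3 | ~p3)   — distribute | over &
= (~p2 | p1) & (~p2 | ~p3) & (p3 | p1) & (p3 | p2)   — simplify

(~p2 | p1) & (~p2 | ~p3) & (p3 | p1) & (p3 | p2)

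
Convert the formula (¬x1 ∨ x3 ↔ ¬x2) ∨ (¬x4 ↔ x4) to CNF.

(¬x1 ∨ x3 ↔ ¬x2) ∨ (¬x4 ↔ x4)
⇔ (¬x1 ∨ x3 → ¬x2) ∧ (¬x2 → ¬x1 ∨ x3) ∨ (¬x4 ↔ x4)
⇔ (¬(¬x1 ∨ x3) ∨ ¬x2) ∧ (¬x2 → ¬x1 ∨ x3) ∨ (¬x4 ↔ x4)
⇔ (¬(¬x1 ∨ x3) ∨ ¬x2) ∧ (¬¬x2 ∨ ¬x1 ∨ x3) ∨ (¬x4 ↔ x4)
⇔ (¬(¬x1 ∨ x3) ∨ ¬x2) ∧ (¬¬x2 ∨ ¬x1 ∨ x3) ∨ (¬x4 → x4) ∧ (x4 → ¬x4)
⇔ (¬(¬x1 ∨ x3) ∨ ¬x2) ∧ (¬¬x2 ∨ ¬x1 ∨ x3) ∨ (¬¬x4 ∨ x4) ∧ (x4 → ¬x4)
⇔ (¬(¬x1 ∨ x3) ∨ ¬x2) ∧ (¬¬x2 ∨ ¬x1 ∨ x3) ∨ (¬¬x4 ∨ x4) ∧ (¬x4 ∨ ¬x4)
⇔ (¬¬x1 ∧ ¬x3 ∨ ¬x2) ∧ (¬¬x2 ∨ ¬x1 ∨ x3) ∨ (¬¬x4 ∨ x4) ∧ (¬x4 ∨ ¬x4)
⇔ (x1 ∧ ¬x3 ∨ ¬x2) ∧ (¬¬x2 ∨ ¬x1 ∨ x3) ∨ (¬¬x4 ∨ x4) ∧ (¬x4 ∨ ¬x4)
⇔ (x1 ∧ ¬x3 ∨ ¬x2) ∧ (x2 ∨ ¬x1 ∨ x3) ∨ (¬¬x4 ∨ x4) ∧ (¬x4 ∨ ¬x4)
⇔ (x1 ∧ ¬x3 ∨ ¬x2) ∧ (x2 ∨ ¬x1 ∨ x3) ∨ (x4 ∨ x4) ∧ (¬x4 ∨ ¬x4)
⇔ (x1 ∨ ¬x2 ∨ x4 ∨ x4) ∧ (x1 ∨ ¬x2 ∨ ¬x4 ∨ ¬x4) ∧ (¬x3 ∨ ¬x2 ∨ x4 ∨ x4) ∧ (¬x3 ∨ ¬x2 ∨ ¬x4 ∨ ¬x4) ∧ (x2 ∨ ¬x1 ∨ x3 ∨ x4 ∨ x4) ∧ (x2 ∨ ¬x1 ∨ x3 ∨ ¬x4 ∨ ¬x4)
⇔ (x1 ∨ ¬x2 ∨ x4) ∧ (x1 ∨ ¬x2 ∨ ¬x4) ∧ (¬x3 ∨ ¬x2 ∨ x4) ∧ (¬x3 ∨ ¬x2 ∨ ¬x4) ∧ (x2 ∨ ¬x1 ∨ x3 ∨ x4) ∧ (x2 ∨ ¬x1 ∨ x3 ∨ ¬x4)

(x1 ∨ ¬x2 ∨ x4) ∧ (x1 ∨ ¬x2 ∨ ¬x4) ∧ (¬x3 ∨ ¬x2 ∨ x4) ∧ (¬x3 ∨ ¬x2 ∨ ¬x4) ∧ (x2 ∨ ¬x1 ∨ x3 ∨ x4) ∧ (x2 ∨ ¬x1 ∨ x3 ∨ ¬x4)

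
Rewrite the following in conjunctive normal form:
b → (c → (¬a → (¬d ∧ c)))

¬b ∨ ¬c ∨ a ∨ ¬d

b → (c → (¬a → (¬d ∧ c)))
⇔ ¬b ∨ (c → (¬a → (¬d ∧ c)))   [eliminate →]
⇔ ¬b ∨ ¬c ∨ (¬a → (¬d ∧ c))   [eliminate →]
⇔ ¬b ∨ ¬c ∨ ¬¬a ∨ (¬d ∧ c)   [eliminate →]
⇔ ¬b ∨ ¬c ∨ a ∨ (¬d ∧ c)   [double negation]
⇔ (¬b ∨ ¬c ∨ a ∨ ¬d) ∧ (¬b ∨ ¬c ∨ a ∨ c)   [distribute ∨ over ∧]
⇔ ¬b ∨ ¬c ∨ a ∨ ¬d   [simplify]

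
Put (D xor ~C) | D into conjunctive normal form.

D | ~C

(D xor ~C) | D
≡ ((D | ~C) & ~(D & ~C)) | D   — expand xor
≡ ((D | ~C) & (~D | ~~C)) | D   — De Morgan
≡ ((D | ~C) & (~D | C)) | D   — double negation
≡ (D | ~C | D) & (~D | C | D)   — distribute | over &
≡ D | ~C   — simplify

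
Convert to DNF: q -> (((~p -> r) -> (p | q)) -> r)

~q | r

q -> (((~p -> r) -> (p | q)) -> r)
= ~q | (((~p -> r) -> (p | q)) -> r)   [eliminate ->]
= ~q | ~((~p -> r) -> (p | q)) | r   [eliminate ->]
= ~q | ~(~(~p -> r) | p | q) | r   [eliminate ->]
= ~q | ~(~(~~p | r) | p | q) | r   [eliminate ->]
= ~q | (~~(~~p | r) & ~p & ~q) | r   [De Morgan]
= ~q | ((~~p | r) & ~p & ~q) | r   [double negation]
= ~q | ((p | r) & ~p & ~q) | r   [double negation]
= ~q | (p & ~p & ~q) | (r & ~p & ~q) | r   [distribute & over |]
= ~q | r   [simplify]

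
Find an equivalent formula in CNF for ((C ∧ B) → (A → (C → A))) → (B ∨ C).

C ∨ B

((C ∧ B) → (A → (C → A))) → (B ∨ C)
≡ ¬((C ∧ B) → (A → (C → A))) ∨ B ∨ C
≡ ¬(¬(C ∧ B) ∨ (A → (C → A))) ∨ B ∨ C
≡ ¬(¬(C ∧ B) ∨ ¬A ∨ (C → A)) ∨ B ∨ C
≡ ¬(¬(C ∧ B) ∨ ¬A ∨ ¬C ∨ A) ∨ B ∨ C
≡ (¬¬(C ∧ B) ∧ ¬¬A ∧ ¬¬C ∧ ¬A) ∨ B ∨ C
≡ (C ∧ B ∧ ¬¬A ∧ ¬¬C ∧ ¬A) ∨ B ∨ C
≡ (C ∧ B ∧ A ∧ ¬¬C ∧ ¬A) ∨ B ∨ C
≡ (C ∧ B ∧ A ∧ C ∧ ¬A) ∨ B ∨ C
≡ (C ∨ B ∨ C) ∧ (B ∨ B ∨ C) ∧ (A ∨ B ∨ C) ∧ (C ∨ B ∨ C) ∧ (¬A ∨ B ∨ C)
≡ C ∨ B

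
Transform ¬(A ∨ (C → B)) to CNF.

¬A ∧ C ∧ ¬B

¬(A ∨ (C → B))
= ¬(A ∨ ¬C ∨ B)   — eliminate →
= ¬A ∧ ¬¬C ∧ ¬B   — De Morgan
= ¬A ∧ C ∧ ¬B   — double negation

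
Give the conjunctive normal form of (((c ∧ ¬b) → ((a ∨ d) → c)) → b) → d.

¬b ∨ d

(((c ∧ ¬b) → ((a ∨ d) → c)) → b) → d
⇔ ¬(((c ∧ ¬b) → ((a ∨ d) → c)) → b) ∨ d
⇔ ¬(¬((c ∧ ¬b) → ((a ∨ d) → c)) ∨ b) ∨ d
⇔ ¬(¬(¬(c ∧ ¬b) ∨ ((a ∨ d) → c)) ∨ b) ∨ d
⇔ ¬(¬(¬(c ∧ ¬b) ∨ ¬(a ∨ d) ∨ c) ∨ b) ∨ d
⇔ (¬¬(¬(c ∧ ¬b) ∨ ¬(a ∨ d) ∨ c) ∧ ¬b) ∨ d
⇔ ((¬(c ∧ ¬b) ∨ ¬(a ∨ d) ∨ c) ∧ ¬b) ∨ d
⇔ ((¬c ∨ ¬¬b ∨ ¬(a ∨ d) ∨ c) ∧ ¬b) ∨ d
⇔ ((¬c ∨ b ∨ ¬(a ∨ d) ∨ c) ∧ ¬b) ∨ d
⇔ ((¬c ∨ b ∨ (¬a ∧ ¬d) ∨ c) ∧ ¬b) ∨ d
⇔ (¬c ∨ b ∨ ¬a ∨ c ∨ d) ∧ (¬c ∨ b ∨ ¬d ∨ c ∨ d) ∧ (¬b ∨ d)
⇔ ¬b ∨ d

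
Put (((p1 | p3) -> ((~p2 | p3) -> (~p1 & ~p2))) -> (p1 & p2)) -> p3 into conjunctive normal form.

(((p1 | p3) -> ((~p2 | p3) -> (~p1 & ~p2))) -> (p1 & p2)) -> p3
≡ ~(((p1 | p3) -> ((~p2 | p3) -> (~p1 & ~p2))) -> (p1 & p2)) | p3   [eliminate ->]
≡ ~(~((p1 | p3) -> ((~p2 | p3) -> (~p1 & ~p2))) | (p1 & p2)) | p3   [eliminate ->]
≡ ~(~(~(p1 | p3) | ((~p2 | p3) -> (~p1 & ~p2))) | (p1 & p2)) | p3   [eliminate ->]
≡ ~(~(~(p1 | p3) | ~(~p2 | p3) | (~p1 & ~p2)) | (p1 & p2)) | p3   [eliminate ->]
≡ (~~(~(p1 | p3) | ~(~p2 | p3) | (~p1 & ~p2)) & ~(p1 & p2)) | p3   [De Morgan]
≡ ((~(p1 | p3) | ~(~p2 | p3) | (~p1 & ~p2)) & ~(p1 & p2)) | p3   [double negation]
≡ (((~p1 & ~p3) | ~(~p2 | p3) | (~p1 & ~p2)) & ~(p1 & p2)) | p3   [De Morgan]
≡ (((~p1 & ~p3) | (~~p2 & ~p3) | (~p1 & ~p2)) & ~(p1 & p2)) | p3   [De Morgan]
≡ (((~p1 & ~p3) | (p2 & ~p3) | (~p1 & ~p2)) & ~(p1 & p2)) | p3   [double negation]
≡ (((~p1 & ~p3) | (p2 & ~p3) | (~p1 & ~p2)) & (~p1 | ~p2)) | p3   [De Morgan]
≡ (~p1 | p2 | ~p1 | p3) & (~p1 | p2 | ~p2 | p3) & (~p1 | ~p3 | ~p1 | p3) & (~p1 | ~p3 | ~p2 | p3) & (~p3 | p2 | ~p1 | p3) & (~p3 | p2 | ~p2 | p3) & (~p3 | ~p3 | ~p1 | p3) & (~p3 | ~p3 | ~p2 | p3) & (~p1 | ~p2 | p3)   [distribute | over &]
≡ (~p1 | p2 | p3) & (~p1 | ~p2 | p3)   [simplify]

(~p1 | p2 | p3) & (~p1 | ~p2 | p3)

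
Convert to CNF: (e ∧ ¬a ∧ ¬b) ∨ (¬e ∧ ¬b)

(e ∧ ¬a ∧ ¬b) ∨ (¬e ∧ ¬b)
≡ (e ∨ ¬e) ∧ (e ∨ ¬b) ∧ (¬a ∨ ¬e) ∧ (¬a ∨ ¬b) ∧ (¬b ∨ ¬e) ∧ (¬b ∨ ¬b)   (distribute ∨ over ∧)
≡ (¬a ∨ ¬e) ∧ ¬b   (simplify)

(¬a ∨ ¬e) ∧ ¬b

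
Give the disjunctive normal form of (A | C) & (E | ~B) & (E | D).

(A & E) | (A & ~B & D) | (C & E) | (C & ~B & D)

(A | C) & (E | ~B) & (E | D)
≡ (A & E & E) | (A & E & D) | (A & ~B & E) | (A & ~B & D) | (C & E & E) | (C & E & D) | (C & ~B & E) | (C & ~B & D)   — distribute & over |
≡ (A & E) | (A & ~B & D) | (C & E) | (C & ~B & D)   — simplify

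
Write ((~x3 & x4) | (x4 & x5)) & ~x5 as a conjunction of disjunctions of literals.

((~x3 & x4) | (x4 & x5)) & ~x5
⇔ (~x3 | x4) & (~x3 | x5) & (x4 | x4) & (x4 | x5) & ~x5
⇔ (~x3 | x5) & x4 & ~x5

(~x3 | x5) & x4 & ~x5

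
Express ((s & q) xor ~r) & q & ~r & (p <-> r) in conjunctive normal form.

((s & q) xor ~r) & q & ~r & (p <-> r)
≡ ((s & q) | ~r) & ~(s & q & ~r) & q & ~r & (p <-> r)
≡ ((s & q) | ~r) & ~(s & q & ~r) & q & ~r & (p -> r) & (r -> p)
≡ ((s & q) | ~r) & ~(s & q & ~r) & q & ~r & (~p | r) & (r -> p)
≡ ((s & q) | ~r) & ~(s & q & ~r) & q & ~r & (~p | r) & (~r | p)
≡ ((s & q) | ~r) & (~s | ~q | ~~r) & q & ~r & (~p | r) & (~r | p)
≡ ((s & q) | ~r) & (~s | ~q | r) & q & ~r & (~p | r) & (~r | p)
≡ (s | ~r) & (q | ~r) & (~s | ~q | r) & q & ~r & (~p | r) & (~r | p)
≡ (~s | ~q | r) & q & ~r & (~p | r)

(~s | ~q | r) & q & ~r & (~p | r)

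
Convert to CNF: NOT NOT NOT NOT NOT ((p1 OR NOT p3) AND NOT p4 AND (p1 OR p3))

NOT NOT NOT NOT NOT ((p1 OR NOT p3) AND NOT p4 AND (p1 OR p3))
= NOT NOT NOT ((p1 OR NOT p3) AND NOT p4 AND (p1 OR p3))   (double negation)
= NOT ((p1 OR NOT p3) AND NOT p4 AND (p1 OR p3))   (double negation)
= NOT (p1 OR NOT p3) OR NOT NOT p4 OR NOT (p1 OR p3)   (De Morgan)
= (NOT p1 AND NOT NOT p3) OR NOT NOT p4 OR NOT (p1 OR p3)   (De Morgan)
= (NOT p1 AND p3) OR NOT NOT p4 OR NOT (p1 OR p3)   (double negation)
= (NOT p1 AND p3) OR p4 OR NOT (p1 OR p3)   (double negation)
= (NOT p1 AND p3) OR p4 OR (NOT p1 AND NOT p3)   (De Morgan)
= (NOT p1 OR p4 OR NOT p1) AND (NOT p1 OR p4 OR NOT p3) AND (p3 OR p4 OR NOT p1) AND (p3 OR p4 OR NOT p3)   (distribute OR over AND)
= NOT p1 OR p4   (simplify)

NOT p1 OR p4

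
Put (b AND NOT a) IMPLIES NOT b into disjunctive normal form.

NOT b OR a

(b AND NOT a) IMPLIES NOT b
= NOT (b AND NOT a) OR NOT b   — eliminate IMPLIES
= NOT b OR NOT NOT a OR NOT b   — De Morgan
= NOT b OR a OR NOT b   — double negation
= NOT b OR a   — simplify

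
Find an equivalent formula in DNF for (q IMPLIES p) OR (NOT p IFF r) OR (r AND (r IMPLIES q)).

(q IMPLIES p) OR (NOT p IFF r) OR (r AND (r IMPLIES q))
⇔ NOT q OR p OR (NOT p IFF r) OR (r AND (r IMPLIES q))
⇔ NOT q OR p OR ((NOT p IMPLIES r) AND (r IMPLIES NOT p)) OR (r AND (r IMPLIES q))
⇔ NOT q OR p OR ((NOT NOT p OR r) AND (r IMPLIES NOT p)) OR (r AND (r IMPLIES q))
⇔ NOT q OR p OR ((NOT NOT p OR r) AND (NOT r OR NOT p)) OR (r AND (r IMPLIES q))
⇔ NOT q OR p OR ((NOT NOT p OR r) AND (NOT r OR NOT p)) OR (r AND (NOT r OR q))
⇔ NOT q OR p OR ((p OR r) AND (NOT r OR NOT p)) OR (r AND (NOT r OR q))
⇔ NOT q OR p OR (p AND NOT r) OR (p AND NOT p) OR (r AND NOT r) OR (r AND NOT p) OR (r AND NOT r) OR (r AND q)
⇔ NOT q OR p OR (r AND NOT p) OR (r AND q)

NOT q OR p OR (r AND NOT p) OR (r AND q)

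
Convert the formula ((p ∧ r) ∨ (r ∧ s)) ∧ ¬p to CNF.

(p ∨ s) ∧ r ∧ ¬p

((p ∧ r) ∨ (r ∧ s)) ∧ ¬p
⇔ (p ∨ r) ∧ (p ∨ s) ∧ (r ∨ r) ∧ (r ∨ s) ∧ ¬p   [distribute ∨ over ∧]
⇔ (p ∨ s) ∧ r ∧ ¬p   [simplify]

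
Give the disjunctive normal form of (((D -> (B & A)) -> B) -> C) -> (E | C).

(D & ~B & ~C) | (D & ~A & ~C) | (B & ~C) | E | C

(((D -> (B & A)) -> B) -> C) -> (E | C)
⇔ ~(((D -> (B & A)) -> B) -> C) | E | C   — eliminate ->
⇔ ~(~((D -> (B & A)) -> B) | C) | E | C   — eliminate ->
⇔ ~(~(~(D -> (B & A)) | B) | C) | E | C   — eliminate ->
⇔ ~(~(~(~D | (B & A)) | B) | C) | E | C   — eliminate ->
⇔ (~~(~(~D | (B & A)) | B) & ~C) | E | C   — De Morgan
⇔ ((~(~D | (B & A)) | B) & ~C) | E | C   — double negation
⇔ (((~~D & ~(B & A)) | B) & ~C) | E | C   — De Morgan
⇔ (((D & ~(B & A)) | B) & ~C) | E | C   — double negation
⇔ (((D & (~B | ~A)) | B) & ~C) | E | C   — De Morgan
⇔ (D & ~B & ~C) | (D & ~A & ~C) | (B & ~C) | E | C   — distribute & over |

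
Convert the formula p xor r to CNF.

p xor r
≡ (p | r) & ~(p & r)   (expand xor)
≡ (p | r) & (~p | ~r)   (De Morgan)

(p | r) & (~p | ~r)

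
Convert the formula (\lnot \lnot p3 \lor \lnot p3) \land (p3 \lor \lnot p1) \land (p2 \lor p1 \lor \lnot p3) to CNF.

(\lnot \lnot p3 \lor \lnot p3) \land (p3 \lor \lnot p1) \land (p2 \lor p1 \lor \lnot p3)
≡ (p3 \lor \lnot p3) \land (p3 \lor \lnot p1) \land (p2 \lor p1 \lor \lnot p3)   (double negation)
≡ (p3 \lor \lnot p1) \land (p2 \lor p1 \lor \lnot p3)   (simplify)

(p3 \lor \lnot p1) \land (p2 \lor p1 \lor \lnot p3)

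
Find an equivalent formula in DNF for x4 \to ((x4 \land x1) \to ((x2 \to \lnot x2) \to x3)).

x4 \to ((x4 \land x1) \to ((x2 \to \lnot x2) \to x3))
≡ \lnot x4 \lor ((x4 \land x1) \to ((x2 \to \lnot x2) \to x3))
≡ \lnot x4 \lor \lnot (x4 \land x1) \lor ((x2 \to \lnot x2) \to x3)
≡ \lnot x4 \lor \lnot (x4 \land x1) \lor \lnot (x2 \to \lnot x2) \lor x3
≡ \lnot x4 \lor \lnot (x4 \land x1) \lor \lnot (\lnot x2 \lor \lnot x2) \lor x3
≡ \lnot x4 \lor \lnot x4 \lor \lnot x1 \lor \lnot (\lnot x2 \lor \lnot x2) \lor x3
≡ \lnot x4 \lor \lnot x4 \lor \lnot x1 \lor (\lnot \lnot x2 \land \lnot \lnot x2) \lor x3
≡ \lnot x4 \lor \lnot x4 \lor \lnot x1 \lor (x2 \land \lnot \lnot x2) \lor x3
≡ \lnot x4 \lor \lnot x4 \lor \lnot x1 \lor (x2 \land x2) \lor x3
≡ \lnot x4 \lor \lnot x1 \lor x2 \lor x3

\lnot x4 \lor \lnot x1 \lor x2 \lor x3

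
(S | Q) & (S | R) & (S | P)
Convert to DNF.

S | (Q & R & P)

(S | Q) & (S | R) & (S | P)
≡ (S & S & S) | (S & S & P) | (S & R & S) | (S & R & P) | (Q & S & S) | (Q & S & P) | (Q & R & S) | (Q & R & P)   [distribute & over |]
≡ S | (Q & R & P)   [simplify]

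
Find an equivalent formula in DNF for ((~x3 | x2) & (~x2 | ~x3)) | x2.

((~x3 | x2) & (~x2 | ~x3)) | x2
≡ (~x3 & ~x2) | (~x3 & ~x3) | (x2 & ~x2) | (x2 & ~x3) | x2   [distribute & over |]
≡ ~x3 | x2   [simplify]

~x3 | x2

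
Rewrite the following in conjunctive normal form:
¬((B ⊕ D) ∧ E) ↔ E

E ∧ (¬E ∨ ¬B ∨ D) ∧ (¬E ∨ ¬D ∨ B)

¬((B ⊕ D) ∧ E) ↔ E
≡ (¬((B ⊕ D) ∧ E) → E) ∧ (E → ¬((B ⊕ D) ∧ E))
≡ (¬¬((B ⊕ D) ∧ E) ∨ E) ∧ (E → ¬((B ⊕ D) ∧ E))
≡ (¬¬((B ∨ D) ∧ ¬(B ∧ D) ∧ E) ∨ E) ∧ (E → ¬((B ⊕ D) ∧ E))
≡ (¬¬((B ∨ D) ∧ ¬(B ∧ D) ∧ E) ∨ E) ∧ (¬E ∨ ¬((B ⊕ D) ∧ E))
≡ (¬¬((B ∨ D) ∧ ¬(B ∧ D) ∧ E) ∨ E) ∧ (¬E ∨ ¬((B ∨ D) ∧ ¬(B ∧ D) ∧ E))
≡ (((B ∨ D) ∧ ¬(B ∧ D) ∧ E) ∨ E) ∧ (¬E ∨ ¬((B ∨ D) ∧ ¬(B ∧ D) ∧ E))
≡ (((B ∨ D) ∧ (¬B ∨ ¬D) ∧ E) ∨ E) ∧ (¬E ∨ ¬((B ∨ D) ∧ ¬(B ∧ D) ∧ E))
≡ (((B ∨ D) ∧ (¬B ∨ ¬D) ∧ E) ∨ E) ∧ (¬E ∨ ¬(B ∨ D) ∨ ¬¬(B ∧ D) ∨ ¬E)
≡ (((B ∨ D) ∧ (¬B ∨ ¬D) ∧ E) ∨ E) ∧ (¬E ∨ (¬B ∧ ¬D) ∨ ¬¬(B ∧ D) ∨ ¬E)
≡ (((B ∨ D) ∧ (¬B ∨ ¬D) ∧ E) ∨ E) ∧ (¬E ∨ (¬B ∧ ¬D) ∨ (B ∧ D) ∨ ¬E)
≡ (B ∨ D ∨ E) ∧ (¬B ∨ ¬D ∨ E) ∧ (E ∨ E) ∧ (¬E ∨ ¬B ∨ B ∨ ¬E) ∧ (¬E ∨ ¬B ∨ D ∨ ¬E) ∧ (¬E ∨ ¬D ∨ B ∨ ¬E) ∧ (¬E ∨ ¬D ∨ D ∨ ¬E)
≡ E ∧ (¬E ∨ ¬B ∨ D) ∧ (¬E ∨ ¬D ∨ B)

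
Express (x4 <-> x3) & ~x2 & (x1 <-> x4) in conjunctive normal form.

(~x4 | x3) & (~x3 | x4) & ~x2 & (~x1 | x4) & (~x4 | x1)

(x4 <-> x3) & ~x2 & (x1 <-> x4)
≡ (x4 -> x3) & (x3 -> x4) & ~x2 & (x1 <-> x4)   (eliminate <->)
≡ (~x4 | x3) & (x3 -> x4) & ~x2 & (x1 <-> x4)   (eliminate ->)
≡ (~x4 | x3) & (~x3 | x4) & ~x2 & (x1 <-> x4)   (eliminate ->)
≡ (~x4 | x3) & (~x3 | x4) & ~x2 & (x1 -> x4) & (x4 -> x1)   (eliminate <->)
≡ (~x4 | x3) & (~x3 | x4) & ~x2 & (~x1 | x4) & (x4 -> x1)   (eliminate ->)
≡ (~x4 | x3) & (~x3 | x4) & ~x2 & (~x1 | x4) & (~x4 | x1)   (eliminate ->)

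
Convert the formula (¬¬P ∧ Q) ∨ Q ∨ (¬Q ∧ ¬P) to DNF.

(¬¬P ∧ Q) ∨ Q ∨ (¬Q ∧ ¬P)
= (P ∧ Q) ∨ Q ∨ (¬Q ∧ ¬P)   [double negation]
= Q ∨ (¬Q ∧ ¬P)   [simplify]

Q ∨ (¬Q ∧ ¬P)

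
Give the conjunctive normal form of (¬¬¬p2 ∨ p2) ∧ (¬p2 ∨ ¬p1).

¬p2 ∨ ¬p1

(¬¬¬p2 ∨ p2) ∧ (¬p2 ∨ ¬p1)
= (¬p2 ∨ p2) ∧ (¬p2 ∨ ¬p1)   (double negation)
= ¬p2 ∨ ¬p1   (simplify)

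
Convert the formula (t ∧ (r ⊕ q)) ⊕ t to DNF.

(¬r ∧ ¬q ∧ t) ∨ (q ∧ r ∧ t)

(t ∧ (r ⊕ q)) ⊕ t
= (t ∧ (r ⊕ q) ∧ ¬t) ∨ (¬(t ∧ (r ⊕ q)) ∧ t)   — expand ⊕
= (t ∧ ((r ∧ ¬q) ∨ (¬r ∧ q)) ∧ ¬t) ∨ (¬(t ∧ (r ⊕ q)) ∧ t)   — expand ⊕
= (t ∧ ((r ∧ ¬q) ∨ (¬r ∧ q)) ∧ ¬t) ∨ (¬(t ∧ ((r ∧ ¬q) ∨ (¬r ∧ q))) ∧ t)   — expand ⊕
= (t ∧ ((r ∧ ¬q) ∨ (¬r ∧ q)) ∧ ¬t) ∨ ((¬t ∨ ¬((r ∧ ¬q) ∨ (¬r ∧ q))) ∧ t)   — De Morgan
= (t ∧ ((r ∧ ¬q) ∨ (¬r ∧ q)) ∧ ¬t) ∨ ((¬t ∨ (¬(r ∧ ¬q) ∧ ¬(¬r ∧ q))) ∧ t)   — De Morgan
= (t ∧ ((r ∧ ¬q) ∨ (¬r ∧ q)) ∧ ¬t) ∨ ((¬t ∨ ((¬r ∨ ¬¬q) ∧ ¬(¬r ∧ q))) ∧ t)   — De Morgan
= (t ∧ ((r ∧ ¬q) ∨ (¬r ∧ q)) ∧ ¬t) ∨ ((¬t ∨ ((¬r ∨ q) ∧ ¬(¬r ∧ q))) ∧ t)   — double negation
= (t ∧ ((r ∧ ¬q) ∨ (¬r ∧ q)) ∧ ¬t) ∨ ((¬t ∨ ((¬r ∨ q) ∧ (¬¬r ∨ ¬q))) ∧ t)   — De Morgan
= (t ∧ ((r ∧ ¬q) ∨ (¬r ∧ q)) ∧ ¬t) ∨ ((¬t ∨ ((¬r ∨ q) ∧ (r ∨ ¬q))) ∧ t)   — double negation
= (t ∧ r ∧ ¬q ∧ ¬t) ∨ (t ∧ ¬r ∧ q ∧ ¬t) ∨ (¬t ∧ t) ∨ (¬r ∧ r ∧ t) ∨ (¬r ∧ ¬q ∧ t) ∨ (q ∧ r ∧ t) ∨ (q ∧ ¬q ∧ t)   — distribute ∧ over ∨
= (¬r ∧ ¬q ∧ t) ∨ (q ∧ r ∧ t)   — simplify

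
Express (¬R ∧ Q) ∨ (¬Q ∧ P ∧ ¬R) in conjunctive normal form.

¬R ∧ (Q ∨ P)

(¬R ∧ Q) ∨ (¬Q ∧ P ∧ ¬R)
⇔ (¬R ∨ ¬Q) ∧ (¬R ∨ P) ∧ (¬R ∨ ¬R) ∧ (Q ∨ ¬Q) ∧ (Q ∨ P) ∧ (Q ∨ ¬R)   [distribute ∨ over ∧]
⇔ ¬R ∧ (Q ∨ P)   [simplify]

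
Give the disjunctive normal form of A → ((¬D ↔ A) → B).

A → ((¬D ↔ A) → B)
≡ ¬A ∨ ((¬D ↔ A) → B)
≡ ¬A ∨ ¬(¬D ↔ A) ∨ B
≡ ¬A ∨ ¬((¬D → A) ∧ (A → ¬D)) ∨ B
≡ ¬A ∨ ¬((¬¬D ∨ A) ∧ (A → ¬D)) ∨ B
≡ ¬A ∨ ¬((¬¬D ∨ A) ∧ (¬A ∨ ¬D)) ∨ B
≡ ¬A ∨ ¬(¬¬D ∨ A) ∨ ¬(¬A ∨ ¬D) ∨ B
≡ ¬A ∨ (¬¬¬D ∧ ¬A) ∨ ¬(¬A ∨ ¬D) ∨ B
≡ ¬A ∨ (¬D ∧ ¬A) ∨ ¬(¬A ∨ ¬D) ∨ B
≡ ¬A ∨ (¬D ∧ ¬A) ∨ (¬¬A ∧ ¬¬D) ∨ B
≡ ¬A ∨ (¬D ∧ ¬A) ∨ (A ∧ ¬¬D) ∨ B
≡ ¬A ∨ (¬D ∧ ¬A) ∨ (A ∧ D) ∨ B
≡ ¬A ∨ (A ∧ D) ∨ B

¬A ∨ (A ∧ D) ∨ B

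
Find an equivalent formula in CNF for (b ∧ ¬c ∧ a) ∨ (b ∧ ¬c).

b ∧ ¬c

(b ∧ ¬c ∧ a) ∨ (b ∧ ¬c)
= (b ∨ b) ∧ (b ∨ ¬c) ∧ (¬c ∨ b) ∧ (¬c ∨ ¬c) ∧ (a ∨ b) ∧ (a ∨ ¬c)   [distribute ∨ over ∧]
= b ∧ ¬c   [simplify]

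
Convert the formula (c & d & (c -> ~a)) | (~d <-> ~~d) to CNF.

(c | ~d) & d & (~c | ~a | ~d)

(c & d & (c -> ~a)) | (~d <-> ~~d)
≡ (c & d & (~c | ~a)) | (~d <-> ~~d)   [eliminate ->]
≡ (c & d & (~c | ~a)) | ((~d -> ~~d) & (~~d -> ~d))   [eliminate <->]
≡ (c & d & (~c | ~a)) | ((~~d | ~~d) & (~~d -> ~d))   [eliminate ->]
≡ (c & d & (~c | ~a)) | ((~~d | ~~d) & (~~~d | ~d))   [eliminate ->]
≡ (c & d & (~c | ~a)) | ((d | ~~d) & (~~~d | ~d))   [double negation]
≡ (c & d & (~c | ~a)) | ((d | d) & (~~~d | ~d))   [double negation]
≡ (c & d & (~c | ~a)) | ((d | d) & (~d | ~d))   [double negation]
≡ (c | d | d) & (c | ~d | ~d) & (d | d | d) & (d | ~d | ~d) & (~c | ~a | d | d) & (~c | ~a | ~d | ~d)   [distribute | over &]
≡ (c | ~d) & d & (~c | ~a | ~d)   [simplify]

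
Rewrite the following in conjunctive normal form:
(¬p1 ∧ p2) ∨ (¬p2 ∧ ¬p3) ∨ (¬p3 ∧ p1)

(¬p1 ∨ ¬p3) ∧ (p2 ∨ ¬p3)

(¬p1 ∧ p2) ∨ (¬p2 ∧ ¬p3) ∨ (¬p3 ∧ p1)
≡ (¬p1 ∨ ¬p2 ∨ ¬p3) ∧ (¬p1 ∨ ¬p2 ∨ p1) ∧ (¬p1 ∨ ¬p3 ∨ ¬p3) ∧ (¬p1 ∨ ¬p3 ∨ p1) ∧ (p2 ∨ ¬p2 ∨ ¬p3) ∧ (p2 ∨ ¬p2 ∨ p1) ∧ (p2 ∨ ¬p3 ∨ ¬p3) ∧ (p2 ∨ ¬p3 ∨ p1)   [distribute ∨ over ∧]
≡ (¬p1 ∨ ¬p3) ∧ (p2 ∨ ¬p3)   [simplify]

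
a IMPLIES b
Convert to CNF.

a IMPLIES b
≡ NOT a OR b   (eliminate IMPLIES)

NOT a OR b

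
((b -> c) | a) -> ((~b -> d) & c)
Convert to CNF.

(b | d) & (b | c) & (~a | c)

((b -> c) | a) -> ((~b -> d) & c)
= ~((b -> c) | a) | ((~b -> d) & c)   (eliminate ->)
= ~(~b | c | a) | ((~b -> d) & c)   (eliminate ->)
= ~(~b | c | a) | ((~~b | d) & c)   (eliminate ->)
= (~~b & ~c & ~a) | ((~~b | d) & c)   (De Morgan)
= (b & ~c & ~a) | ((~~b | d) & c)   (double negation)
= (b & ~c & ~a) | ((b | d) & c)   (double negation)
= (b | b | d) & (b | c) & (~c | b | d) & (~c | c) & (~a | b | d) & (~a | c)   (distribute | over &)
= (b | d) & (b | c) & (~a | c)   (simplify)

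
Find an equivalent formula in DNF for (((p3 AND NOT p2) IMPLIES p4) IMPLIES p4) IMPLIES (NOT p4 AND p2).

(NOT p3 AND NOT p4) OR (p2 AND NOT p4)

(((p3 AND NOT p2) IMPLIES p4) IMPLIES p4) IMPLIES (NOT p4 AND p2)
= NOT (((p3 AND NOT p2) IMPLIES p4) IMPLIES p4) OR (NOT p4 AND p2)   — eliminate IMPLIES
= NOT (NOT ((p3 AND NOT p2) IMPLIES p4) OR p4) OR (NOT p4 AND p2)   — eliminate IMPLIES
= NOT (NOT (NOT (p3 AND NOT p2) OR p4) OR p4) OR (NOT p4 AND p2)   — eliminate IMPLIES
= (NOT NOT (NOT (p3 AND NOT p2) OR p4) AND NOT p4) OR (NOT p4 AND p2)   — De Morgan
= ((NOT (p3 AND NOT p2) OR p4) AND NOT p4) OR (NOT p4 AND p2)   — double negation
= ((NOT p3 OR NOT NOT p2 OR p4) AND NOT p4) OR (NOT p4 AND p2)   — De Morgan
= ((NOT p3 OR p2 OR p4) AND NOT p4) OR (NOT p4 AND p2)   — double negation
= (NOT p3 AND NOT p4) OR (p2 AND NOT p4) OR (p4 AND NOT p4) OR (NOT p4 AND p2)   — distribute AND over OR
= (NOT p3 AND NOT p4) OR (p2 AND NOT p4)   — simplify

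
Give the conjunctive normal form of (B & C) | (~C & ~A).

(B & C) | (~C & ~A)
⇔ (B | ~C) & (B | ~A) & (C | ~C) & (C | ~A)   (distribute | over &)
⇔ (B | ~C) & (B | ~A) & (C | ~A)   (simplify)

(B | ~C) & (B | ~A) & (C | ~A)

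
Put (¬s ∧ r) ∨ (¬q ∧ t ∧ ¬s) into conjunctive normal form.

(¬s ∧ r) ∨ (¬q ∧ t ∧ ¬s)
≡ (¬s ∨ ¬q) ∧ (¬s ∨ t) ∧ (¬s ∨ ¬s) ∧ (r ∨ ¬q) ∧ (r ∨ t) ∧ (r ∨ ¬s)   (distribute ∨ over ∧)
≡ ¬s ∧ (r ∨ ¬q) ∧ (r ∨ t)   (simplify)

¬s ∧ (r ∨ ¬q) ∧ (r ∨ t)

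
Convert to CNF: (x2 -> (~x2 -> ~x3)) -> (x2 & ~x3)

x2 & (~x2 | ~x3)

(x2 -> (~x2 -> ~x3)) -> (x2 & ~x3)
≡ ~(x2 -> (~x2 -> ~x3)) | (x2 & ~x3)   [eliminate ->]
≡ ~(~x2 | (~x2 -> ~x3)) | (x2 & ~x3)   [eliminate ->]
≡ ~(~x2 | ~~x2 | ~x3) | (x2 & ~x3)   [eliminate ->]
≡ (~~x2 & ~~~x2 & ~~x3) | (x2 & ~x3)   [De Morgan]
≡ (x2 & ~~~x2 & ~~x3) | (x2 & ~x3)   [double negation]
≡ (x2 & ~x2 & ~~x3) | (x2 & ~x3)   [double negation]
≡ (x2 & ~x2 & x3) | (x2 & ~x3)   [double negation]
≡ (x2 | x2) & (x2 | ~x3) & (~x2 | x2) & (~x2 | ~x3) & (x3 | x2) & (x3 | ~x3)   [distribute | over &]
≡ x2 & (~x2 | ~x3)   [simplify]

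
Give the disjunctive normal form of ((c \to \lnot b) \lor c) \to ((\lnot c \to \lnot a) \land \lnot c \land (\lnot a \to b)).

\lnot a \land \lnot c \land b

((c \to \lnot b) \lor c) \to ((\lnot c \to \lnot a) \land \lnot c \land (\lnot a \to b))
= \lnot ((c \to \lnot b) \lor c) \lor ((\lnot c \to \lnot a) \land \lnot c \land (\lnot a \to b))   — eliminate \to
= \lnot (\lnot c \lor \lnot b \lor c) \lor ((\lnot c \to \lnot a) \land \lnot c \land (\lnot a \to b))   — eliminate \to
= \lnot (\lnot c \lor \lnot b \lor c) \lor ((\lnot \lnot c \lor \lnot a) \land \lnot c \land (\lnot a \to b))   — eliminate \to
= \lnot (\lnot c \lor \lnot b \lor c) \lor ((\lnot \lnot c \lor \lnot a) \land \lnot c \land (\lnot \lnot a \lor b))   — eliminate \to
= (\lnot \lnot c \land \lnot \lnot b \land \lnot c) \lor ((\lnot \lnot c \lor \lnot a) \land \lnot c \land (\lnot \lnot a \lor b))   — De Morgan
= (c \land \lnot \lnot b \land \lnot c) \lor ((\lnot \lnot c \lor \lnot a) \land \lnot c \land (\lnot \lnot a \lor b))   — double negation
= (c \land b \land \lnot c) \lor ((\lnot \lnot c \lor \lnot a) \land \lnot c \land (\lnot \lnot a \lor b))   — double negation
= (c \land b \land \lnot c) \lor ((c \lor \lnot a) \land \lnot c \land (\lnot \lnot a \lor b))   — double negation
= (c \land b \land \lnot c) \lor ((c \lor \lnot a) \land \lnot c \land (a \lor b))   — double negation
= (c \land b \land \lnot c) \lor (c \land \lnot c \land a) \lor (c \land \lnot c \land b) \lor (\lnot a \land \lnot c \land a) \lor (\lnot a \land \lnot c \land b)   — distribute \land over \lor
= \lnot a \land \lnot c \land b   — simplify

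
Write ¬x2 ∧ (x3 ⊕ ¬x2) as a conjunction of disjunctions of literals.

¬x2 ∧ (x3 ⊕ ¬x2)
≡ ¬x2 ∧ (x3 ∨ ¬x2) ∧ ¬(x3 ∧ ¬x2)   [expand ⊕]
≡ ¬x2 ∧ (x3 ∨ ¬x2) ∧ (¬x3 ∨ ¬¬x2)   [De Morgan]
≡ ¬x2 ∧ (x3 ∨ ¬x2) ∧ (¬x3 ∨ x2)   [double negation]
≡ ¬x2 ∧ (¬x3 ∨ x2)   [simplify]

¬x2 ∧ (¬x3 ∨ x2)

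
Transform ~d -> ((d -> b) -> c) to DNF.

~d -> ((d -> b) -> c)
≡ ~~d | ((d -> b) -> c)   — eliminate ->
≡ ~~d | ~(d -> b) | c   — eliminate ->
≡ ~~d | ~(~d | b) | c   — eliminate ->
≡ d | ~(~d | b) | c   — double negation
≡ d | (~~d & ~b) | c   — De Morgan
≡ d | (d & ~b) | c   — double negation
≡ d | c   — simplify

d | c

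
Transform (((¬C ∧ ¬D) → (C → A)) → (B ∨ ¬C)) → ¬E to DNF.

(((¬C ∧ ¬D) → (C → A)) → (B ∨ ¬C)) → ¬E
≡ ¬(((¬C ∧ ¬D) → (C → A)) → (B ∨ ¬C)) ∨ ¬E   (eliminate →)
≡ ¬(¬((¬C ∧ ¬D) → (C → A)) ∨ B ∨ ¬C) ∨ ¬E   (eliminate →)
≡ ¬(¬(¬(¬C ∧ ¬D) ∨ (C → A)) ∨ B ∨ ¬C) ∨ ¬E   (eliminate →)
≡ ¬(¬(¬(¬C ∧ ¬D) ∨ ¬C ∨ A) ∨ B ∨ ¬C) ∨ ¬E   (eliminate →)
≡ (¬¬(¬(¬C ∧ ¬D) ∨ ¬C ∨ A) ∧ ¬B ∧ ¬¬C) ∨ ¬E   (De Morgan)
≡ ((¬(¬C ∧ ¬D) ∨ ¬C ∨ A) ∧ ¬B ∧ ¬¬C) ∨ ¬E   (double negation)
≡ ((¬¬C ∨ ¬¬D ∨ ¬C ∨ A) ∧ ¬B ∧ ¬¬C) ∨ ¬E   (De Morgan)
≡ ((C ∨ ¬¬D ∨ ¬C ∨ A) ∧ ¬B ∧ ¬¬C) ∨ ¬E   (double negation)
≡ ((C ∨ D ∨ ¬C ∨ A) ∧ ¬B ∧ ¬¬C) ∨ ¬E   (double negation)
≡ ((C ∨ D ∨ ¬C ∨ A) ∧ ¬B ∧ C) ∨ ¬E   (double negation)
≡ (C ∧ ¬B ∧ C) ∨ (D ∧ ¬B ∧ C) ∨ (¬C ∧ ¬B ∧ C) ∨ (A ∧ ¬B ∧ C) ∨ ¬E   (distribute ∧ over ∨)
≡ (C ∧ ¬B) ∨ ¬E   (simplify)

(C ∧ ¬B) ∨ ¬E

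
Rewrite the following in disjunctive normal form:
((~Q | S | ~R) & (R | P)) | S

((~Q | S | ~R) & (R | P)) | S
= (~Q & R) | (~Q & P) | (S & R) | (S & P) | (~R & R) | (~R & P) | S   [distribute & over |]
= (~Q & R) | (~Q & P) | (~R & P) | S   [simplify]

(~Q & R) | (~Q & P) | (~R & P) | S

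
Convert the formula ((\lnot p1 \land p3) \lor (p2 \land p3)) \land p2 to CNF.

p3 \land p2

((\lnot p1 \land p3) \lor (p2 \land p3)) \land p2
= (\lnot p1 \lor p2) \land (\lnot p1 \lor p3) \land (p3 \lor p2) \land (p3 \lor p3) \land p2
= p3 \land p2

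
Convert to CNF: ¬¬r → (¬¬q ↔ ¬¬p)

(¬r ∨ ¬q ∨ p) ∧ (¬r ∨ ¬p ∨ q)

¬¬r → (¬¬q ↔ ¬¬p)
⇔ ¬¬¬r ∨ (¬¬q ↔ ¬¬p)   [eliminate →]
⇔ ¬¬¬r ∨ ((¬¬q → ¬¬p) ∧ (¬¬p → ¬¬q))   [eliminate ↔]
⇔ ¬¬¬r ∨ ((¬¬¬q ∨ ¬¬p) ∧ (¬¬p → ¬¬q))   [eliminate →]
⇔ ¬¬¬r ∨ ((¬¬¬q ∨ ¬¬p) ∧ (¬¬¬p ∨ ¬¬q))   [eliminate →]
⇔ ¬r ∨ ((¬¬¬q ∨ ¬¬p) ∧ (¬¬¬p ∨ ¬¬q))   [double negation]
⇔ ¬r ∨ ((¬q ∨ ¬¬p) ∧ (¬¬¬p ∨ ¬¬q))   [double negation]
⇔ ¬r ∨ ((¬q ∨ p) ∧ (¬¬¬p ∨ ¬¬q))   [double negation]
⇔ ¬r ∨ ((¬q ∨ p) ∧ (¬p ∨ ¬¬q))   [double negation]
⇔ ¬r ∨ ((¬q ∨ p) ∧ (¬p ∨ q))   [double negation]
⇔ (¬r ∨ ¬q ∨ p) ∧ (¬r ∨ ¬p ∨ q)   [distribute ∨ over ∧]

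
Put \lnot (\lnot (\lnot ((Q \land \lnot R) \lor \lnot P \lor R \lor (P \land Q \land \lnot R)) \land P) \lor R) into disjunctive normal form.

\lnot Q \land P \land \lnot R

\lnot (\lnot (\lnot ((Q \land \lnot R) \lor \lnot P \lor R \lor (P \land Q \land \lnot R)) \land P) \lor R)
≡ \lnot \lnot (\lnot ((Q \land \lnot R) \lor \lnot P \lor R \lor (P \land Q \land \lnot R)) \land P) \land \lnot R
≡ \lnot ((Q \land \lnot R) \lor \lnot P \lor R \lor (P \land Q \land \lnot R)) \land P \land \lnot R
≡ \lnot (Q \land \lnot R) \land \lnot \lnot P \land \lnot R \land \lnot (P \land Q \land \lnot R) \land P \land \lnot R
≡ (\lnot Q \lor \lnot \lnot R) \land \lnot \lnot P \land \lnot R \land \lnot (P \land Q \land \lnot R) \land P \land \lnot R
≡ (\lnot Q \lor R) \land \lnot \lnot P \land \lnot R \land \lnot (P \land Q \land \lnot R) \land P \land \lnot R
≡ (\lnot Q \lor R) \land P \land \lnot R \land \lnot (P \land Q \land \lnot R) \land P \land \lnot R
≡ (\lnot Q \lor R) \land P \land \lnot R \land (\lnot P \lor \lnot Q \lor \lnot \lnot R) \land P \land \lnot R
≡ (\lnot Q \lor R) \land P \land \lnot R \land (\lnot P \lor \lnot Q \lor R) \land P \land \lnot R
≡ (\lnot Q \land P \land \lnot R \land \lnot P \land P \land \lnot R) \lor (\lnot Q \land P \land \lnot R \land \lnot Q \land P \land \lnot R) \lor (\lnot Q \land P \land \lnot R \land R \land P \land \lnot R) \lor (R \land P \land \lnot R \land \lnot P \land P \land \lnot R) \lor (R \land P \land \lnot R \land \lnot Q \land P \land \lnot R) \lor (R \land P \land \lnot R \land R \land P \land \lnot R)
≡ \lnot Q \land P \land \lnot R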